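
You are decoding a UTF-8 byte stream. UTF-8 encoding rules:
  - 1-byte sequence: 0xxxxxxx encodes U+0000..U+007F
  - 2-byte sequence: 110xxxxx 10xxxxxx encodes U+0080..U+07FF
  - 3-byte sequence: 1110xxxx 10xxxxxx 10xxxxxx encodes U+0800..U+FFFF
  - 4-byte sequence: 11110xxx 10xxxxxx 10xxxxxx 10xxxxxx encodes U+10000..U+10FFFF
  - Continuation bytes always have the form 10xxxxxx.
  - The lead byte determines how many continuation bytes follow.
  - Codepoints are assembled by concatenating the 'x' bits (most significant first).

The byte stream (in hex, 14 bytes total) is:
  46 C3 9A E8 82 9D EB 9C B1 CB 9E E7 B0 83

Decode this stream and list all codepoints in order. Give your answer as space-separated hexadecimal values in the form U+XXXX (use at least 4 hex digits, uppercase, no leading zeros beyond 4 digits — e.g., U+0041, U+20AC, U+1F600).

Answer: U+0046 U+00DA U+809D U+B731 U+02DE U+7C03

Derivation:
Byte[0]=46: 1-byte ASCII. cp=U+0046
Byte[1]=C3: 2-byte lead, need 1 cont bytes. acc=0x3
Byte[2]=9A: continuation. acc=(acc<<6)|0x1A=0xDA
Completed: cp=U+00DA (starts at byte 1)
Byte[3]=E8: 3-byte lead, need 2 cont bytes. acc=0x8
Byte[4]=82: continuation. acc=(acc<<6)|0x02=0x202
Byte[5]=9D: continuation. acc=(acc<<6)|0x1D=0x809D
Completed: cp=U+809D (starts at byte 3)
Byte[6]=EB: 3-byte lead, need 2 cont bytes. acc=0xB
Byte[7]=9C: continuation. acc=(acc<<6)|0x1C=0x2DC
Byte[8]=B1: continuation. acc=(acc<<6)|0x31=0xB731
Completed: cp=U+B731 (starts at byte 6)
Byte[9]=CB: 2-byte lead, need 1 cont bytes. acc=0xB
Byte[10]=9E: continuation. acc=(acc<<6)|0x1E=0x2DE
Completed: cp=U+02DE (starts at byte 9)
Byte[11]=E7: 3-byte lead, need 2 cont bytes. acc=0x7
Byte[12]=B0: continuation. acc=(acc<<6)|0x30=0x1F0
Byte[13]=83: continuation. acc=(acc<<6)|0x03=0x7C03
Completed: cp=U+7C03 (starts at byte 11)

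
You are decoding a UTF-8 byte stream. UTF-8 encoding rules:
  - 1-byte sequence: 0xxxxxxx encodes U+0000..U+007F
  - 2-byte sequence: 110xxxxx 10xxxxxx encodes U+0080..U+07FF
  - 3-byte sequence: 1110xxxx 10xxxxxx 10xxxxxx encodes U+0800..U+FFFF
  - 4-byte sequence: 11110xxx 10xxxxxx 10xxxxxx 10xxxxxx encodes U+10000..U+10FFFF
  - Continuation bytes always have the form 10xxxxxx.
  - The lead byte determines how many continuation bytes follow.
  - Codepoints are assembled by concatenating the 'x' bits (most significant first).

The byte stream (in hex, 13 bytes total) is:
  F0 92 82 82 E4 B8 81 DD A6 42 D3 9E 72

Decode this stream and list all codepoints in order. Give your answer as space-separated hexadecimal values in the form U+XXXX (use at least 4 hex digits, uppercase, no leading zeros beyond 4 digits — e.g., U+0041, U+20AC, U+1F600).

Answer: U+12082 U+4E01 U+0766 U+0042 U+04DE U+0072

Derivation:
Byte[0]=F0: 4-byte lead, need 3 cont bytes. acc=0x0
Byte[1]=92: continuation. acc=(acc<<6)|0x12=0x12
Byte[2]=82: continuation. acc=(acc<<6)|0x02=0x482
Byte[3]=82: continuation. acc=(acc<<6)|0x02=0x12082
Completed: cp=U+12082 (starts at byte 0)
Byte[4]=E4: 3-byte lead, need 2 cont bytes. acc=0x4
Byte[5]=B8: continuation. acc=(acc<<6)|0x38=0x138
Byte[6]=81: continuation. acc=(acc<<6)|0x01=0x4E01
Completed: cp=U+4E01 (starts at byte 4)
Byte[7]=DD: 2-byte lead, need 1 cont bytes. acc=0x1D
Byte[8]=A6: continuation. acc=(acc<<6)|0x26=0x766
Completed: cp=U+0766 (starts at byte 7)
Byte[9]=42: 1-byte ASCII. cp=U+0042
Byte[10]=D3: 2-byte lead, need 1 cont bytes. acc=0x13
Byte[11]=9E: continuation. acc=(acc<<6)|0x1E=0x4DE
Completed: cp=U+04DE (starts at byte 10)
Byte[12]=72: 1-byte ASCII. cp=U+0072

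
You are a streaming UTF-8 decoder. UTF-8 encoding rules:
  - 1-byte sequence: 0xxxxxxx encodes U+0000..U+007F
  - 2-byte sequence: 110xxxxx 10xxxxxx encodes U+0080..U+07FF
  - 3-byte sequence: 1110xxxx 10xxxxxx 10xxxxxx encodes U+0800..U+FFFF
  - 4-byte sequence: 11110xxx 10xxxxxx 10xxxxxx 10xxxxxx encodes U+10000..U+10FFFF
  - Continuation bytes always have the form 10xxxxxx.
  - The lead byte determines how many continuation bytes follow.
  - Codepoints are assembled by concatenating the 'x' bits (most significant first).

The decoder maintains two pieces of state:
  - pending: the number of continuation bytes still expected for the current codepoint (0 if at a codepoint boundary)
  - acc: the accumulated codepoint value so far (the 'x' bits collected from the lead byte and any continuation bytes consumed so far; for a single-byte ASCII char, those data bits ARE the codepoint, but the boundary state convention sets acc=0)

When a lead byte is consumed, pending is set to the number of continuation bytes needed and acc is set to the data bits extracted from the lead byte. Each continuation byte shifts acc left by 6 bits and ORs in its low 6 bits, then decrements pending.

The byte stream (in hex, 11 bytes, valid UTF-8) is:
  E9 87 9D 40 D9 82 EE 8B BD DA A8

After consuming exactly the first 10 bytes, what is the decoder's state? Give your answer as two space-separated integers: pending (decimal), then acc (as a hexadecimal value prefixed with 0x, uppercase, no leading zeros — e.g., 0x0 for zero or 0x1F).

Byte[0]=E9: 3-byte lead. pending=2, acc=0x9
Byte[1]=87: continuation. acc=(acc<<6)|0x07=0x247, pending=1
Byte[2]=9D: continuation. acc=(acc<<6)|0x1D=0x91DD, pending=0
Byte[3]=40: 1-byte. pending=0, acc=0x0
Byte[4]=D9: 2-byte lead. pending=1, acc=0x19
Byte[5]=82: continuation. acc=(acc<<6)|0x02=0x642, pending=0
Byte[6]=EE: 3-byte lead. pending=2, acc=0xE
Byte[7]=8B: continuation. acc=(acc<<6)|0x0B=0x38B, pending=1
Byte[8]=BD: continuation. acc=(acc<<6)|0x3D=0xE2FD, pending=0
Byte[9]=DA: 2-byte lead. pending=1, acc=0x1A

Answer: 1 0x1A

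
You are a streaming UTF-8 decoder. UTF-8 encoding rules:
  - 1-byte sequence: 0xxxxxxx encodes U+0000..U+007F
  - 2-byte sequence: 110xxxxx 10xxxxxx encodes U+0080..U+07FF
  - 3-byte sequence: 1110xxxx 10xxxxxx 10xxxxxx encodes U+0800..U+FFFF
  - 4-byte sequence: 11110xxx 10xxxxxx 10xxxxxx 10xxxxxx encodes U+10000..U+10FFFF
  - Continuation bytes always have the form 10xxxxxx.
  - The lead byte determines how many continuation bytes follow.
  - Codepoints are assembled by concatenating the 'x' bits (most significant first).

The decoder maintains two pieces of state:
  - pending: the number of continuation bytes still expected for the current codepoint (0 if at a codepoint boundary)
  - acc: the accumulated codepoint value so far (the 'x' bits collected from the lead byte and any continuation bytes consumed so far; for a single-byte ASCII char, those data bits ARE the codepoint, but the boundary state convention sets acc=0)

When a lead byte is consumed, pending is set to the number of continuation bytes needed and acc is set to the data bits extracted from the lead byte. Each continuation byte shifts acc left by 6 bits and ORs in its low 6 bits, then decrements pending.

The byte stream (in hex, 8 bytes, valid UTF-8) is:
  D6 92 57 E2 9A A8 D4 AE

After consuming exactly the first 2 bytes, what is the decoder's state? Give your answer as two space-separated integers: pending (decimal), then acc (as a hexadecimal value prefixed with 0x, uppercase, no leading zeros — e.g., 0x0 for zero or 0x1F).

Byte[0]=D6: 2-byte lead. pending=1, acc=0x16
Byte[1]=92: continuation. acc=(acc<<6)|0x12=0x592, pending=0

Answer: 0 0x592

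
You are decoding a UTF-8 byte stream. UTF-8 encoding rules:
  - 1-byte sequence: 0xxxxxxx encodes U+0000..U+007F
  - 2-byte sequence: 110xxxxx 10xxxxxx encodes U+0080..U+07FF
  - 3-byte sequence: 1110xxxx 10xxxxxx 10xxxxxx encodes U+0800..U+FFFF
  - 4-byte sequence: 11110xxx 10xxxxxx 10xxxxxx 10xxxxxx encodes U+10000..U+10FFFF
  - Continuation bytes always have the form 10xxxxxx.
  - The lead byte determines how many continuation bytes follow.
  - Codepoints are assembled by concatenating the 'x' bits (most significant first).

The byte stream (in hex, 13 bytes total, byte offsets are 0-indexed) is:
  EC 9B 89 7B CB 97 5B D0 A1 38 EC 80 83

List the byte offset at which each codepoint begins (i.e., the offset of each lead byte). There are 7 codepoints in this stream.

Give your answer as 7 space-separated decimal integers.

Byte[0]=EC: 3-byte lead, need 2 cont bytes. acc=0xC
Byte[1]=9B: continuation. acc=(acc<<6)|0x1B=0x31B
Byte[2]=89: continuation. acc=(acc<<6)|0x09=0xC6C9
Completed: cp=U+C6C9 (starts at byte 0)
Byte[3]=7B: 1-byte ASCII. cp=U+007B
Byte[4]=CB: 2-byte lead, need 1 cont bytes. acc=0xB
Byte[5]=97: continuation. acc=(acc<<6)|0x17=0x2D7
Completed: cp=U+02D7 (starts at byte 4)
Byte[6]=5B: 1-byte ASCII. cp=U+005B
Byte[7]=D0: 2-byte lead, need 1 cont bytes. acc=0x10
Byte[8]=A1: continuation. acc=(acc<<6)|0x21=0x421
Completed: cp=U+0421 (starts at byte 7)
Byte[9]=38: 1-byte ASCII. cp=U+0038
Byte[10]=EC: 3-byte lead, need 2 cont bytes. acc=0xC
Byte[11]=80: continuation. acc=(acc<<6)|0x00=0x300
Byte[12]=83: continuation. acc=(acc<<6)|0x03=0xC003
Completed: cp=U+C003 (starts at byte 10)

Answer: 0 3 4 6 7 9 10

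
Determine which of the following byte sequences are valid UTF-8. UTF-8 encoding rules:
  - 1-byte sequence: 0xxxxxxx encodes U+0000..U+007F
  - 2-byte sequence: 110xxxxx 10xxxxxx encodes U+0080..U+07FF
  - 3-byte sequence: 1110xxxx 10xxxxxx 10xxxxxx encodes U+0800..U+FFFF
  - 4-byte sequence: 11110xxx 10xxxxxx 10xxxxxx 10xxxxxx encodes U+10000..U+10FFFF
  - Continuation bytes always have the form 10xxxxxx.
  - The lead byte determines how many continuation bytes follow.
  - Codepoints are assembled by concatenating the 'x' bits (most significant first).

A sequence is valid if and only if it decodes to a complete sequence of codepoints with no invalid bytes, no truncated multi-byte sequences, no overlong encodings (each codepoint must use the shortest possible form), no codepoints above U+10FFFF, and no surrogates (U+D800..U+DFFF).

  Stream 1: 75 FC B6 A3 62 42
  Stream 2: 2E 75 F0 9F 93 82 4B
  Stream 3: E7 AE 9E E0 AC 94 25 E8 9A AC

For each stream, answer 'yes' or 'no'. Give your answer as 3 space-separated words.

Stream 1: error at byte offset 1. INVALID
Stream 2: decodes cleanly. VALID
Stream 3: decodes cleanly. VALID

Answer: no yes yes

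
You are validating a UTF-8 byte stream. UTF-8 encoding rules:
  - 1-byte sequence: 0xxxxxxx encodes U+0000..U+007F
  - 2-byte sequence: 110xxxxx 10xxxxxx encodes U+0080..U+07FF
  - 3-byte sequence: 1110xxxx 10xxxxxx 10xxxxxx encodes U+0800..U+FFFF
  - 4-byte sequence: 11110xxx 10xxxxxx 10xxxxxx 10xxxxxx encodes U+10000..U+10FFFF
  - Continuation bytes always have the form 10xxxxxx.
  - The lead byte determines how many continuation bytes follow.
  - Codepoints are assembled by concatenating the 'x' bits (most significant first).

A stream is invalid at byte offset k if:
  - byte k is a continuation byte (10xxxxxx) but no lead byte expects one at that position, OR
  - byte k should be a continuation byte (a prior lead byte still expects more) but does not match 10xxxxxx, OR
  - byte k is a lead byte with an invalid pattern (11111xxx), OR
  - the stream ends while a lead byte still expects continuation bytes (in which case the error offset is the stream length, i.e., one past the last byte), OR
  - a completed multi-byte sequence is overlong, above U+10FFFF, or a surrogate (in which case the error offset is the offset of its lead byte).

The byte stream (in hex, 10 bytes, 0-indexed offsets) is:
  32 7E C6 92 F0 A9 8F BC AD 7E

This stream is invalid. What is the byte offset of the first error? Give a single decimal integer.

Answer: 8

Derivation:
Byte[0]=32: 1-byte ASCII. cp=U+0032
Byte[1]=7E: 1-byte ASCII. cp=U+007E
Byte[2]=C6: 2-byte lead, need 1 cont bytes. acc=0x6
Byte[3]=92: continuation. acc=(acc<<6)|0x12=0x192
Completed: cp=U+0192 (starts at byte 2)
Byte[4]=F0: 4-byte lead, need 3 cont bytes. acc=0x0
Byte[5]=A9: continuation. acc=(acc<<6)|0x29=0x29
Byte[6]=8F: continuation. acc=(acc<<6)|0x0F=0xA4F
Byte[7]=BC: continuation. acc=(acc<<6)|0x3C=0x293FC
Completed: cp=U+293FC (starts at byte 4)
Byte[8]=AD: INVALID lead byte (not 0xxx/110x/1110/11110)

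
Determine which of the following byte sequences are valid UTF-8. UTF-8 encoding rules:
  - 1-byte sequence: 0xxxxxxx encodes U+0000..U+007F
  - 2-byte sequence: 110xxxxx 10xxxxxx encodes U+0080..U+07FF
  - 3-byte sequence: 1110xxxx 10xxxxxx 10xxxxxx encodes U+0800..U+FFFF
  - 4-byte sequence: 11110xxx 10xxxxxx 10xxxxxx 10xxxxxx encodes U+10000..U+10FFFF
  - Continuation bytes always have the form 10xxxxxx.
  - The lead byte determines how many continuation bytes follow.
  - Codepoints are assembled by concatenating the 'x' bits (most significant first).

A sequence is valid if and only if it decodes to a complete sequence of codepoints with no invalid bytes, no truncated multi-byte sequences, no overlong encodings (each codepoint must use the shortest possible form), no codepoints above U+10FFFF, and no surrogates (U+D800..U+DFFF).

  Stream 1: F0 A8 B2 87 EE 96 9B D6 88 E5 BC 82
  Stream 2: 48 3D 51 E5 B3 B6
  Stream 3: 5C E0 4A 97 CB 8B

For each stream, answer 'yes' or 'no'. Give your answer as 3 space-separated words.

Answer: yes yes no

Derivation:
Stream 1: decodes cleanly. VALID
Stream 2: decodes cleanly. VALID
Stream 3: error at byte offset 2. INVALID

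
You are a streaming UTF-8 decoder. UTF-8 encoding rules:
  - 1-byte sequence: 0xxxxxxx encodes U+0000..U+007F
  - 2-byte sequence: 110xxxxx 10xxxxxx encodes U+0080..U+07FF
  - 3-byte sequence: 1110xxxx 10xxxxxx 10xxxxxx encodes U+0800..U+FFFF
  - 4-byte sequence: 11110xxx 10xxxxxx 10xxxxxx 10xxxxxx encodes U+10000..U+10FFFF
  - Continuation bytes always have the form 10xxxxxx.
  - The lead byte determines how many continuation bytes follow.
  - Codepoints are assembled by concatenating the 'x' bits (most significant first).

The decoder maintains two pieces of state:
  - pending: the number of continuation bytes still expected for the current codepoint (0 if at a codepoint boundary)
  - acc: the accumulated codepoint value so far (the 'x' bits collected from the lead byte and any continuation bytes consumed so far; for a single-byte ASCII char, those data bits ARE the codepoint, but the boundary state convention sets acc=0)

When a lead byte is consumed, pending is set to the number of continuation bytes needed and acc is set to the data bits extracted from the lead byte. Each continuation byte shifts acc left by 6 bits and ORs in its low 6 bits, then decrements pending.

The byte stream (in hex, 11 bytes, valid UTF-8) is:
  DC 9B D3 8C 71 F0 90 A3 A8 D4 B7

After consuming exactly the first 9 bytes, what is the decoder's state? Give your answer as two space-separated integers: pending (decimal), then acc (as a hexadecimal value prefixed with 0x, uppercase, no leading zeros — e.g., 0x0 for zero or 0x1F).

Answer: 0 0x108E8

Derivation:
Byte[0]=DC: 2-byte lead. pending=1, acc=0x1C
Byte[1]=9B: continuation. acc=(acc<<6)|0x1B=0x71B, pending=0
Byte[2]=D3: 2-byte lead. pending=1, acc=0x13
Byte[3]=8C: continuation. acc=(acc<<6)|0x0C=0x4CC, pending=0
Byte[4]=71: 1-byte. pending=0, acc=0x0
Byte[5]=F0: 4-byte lead. pending=3, acc=0x0
Byte[6]=90: continuation. acc=(acc<<6)|0x10=0x10, pending=2
Byte[7]=A3: continuation. acc=(acc<<6)|0x23=0x423, pending=1
Byte[8]=A8: continuation. acc=(acc<<6)|0x28=0x108E8, pending=0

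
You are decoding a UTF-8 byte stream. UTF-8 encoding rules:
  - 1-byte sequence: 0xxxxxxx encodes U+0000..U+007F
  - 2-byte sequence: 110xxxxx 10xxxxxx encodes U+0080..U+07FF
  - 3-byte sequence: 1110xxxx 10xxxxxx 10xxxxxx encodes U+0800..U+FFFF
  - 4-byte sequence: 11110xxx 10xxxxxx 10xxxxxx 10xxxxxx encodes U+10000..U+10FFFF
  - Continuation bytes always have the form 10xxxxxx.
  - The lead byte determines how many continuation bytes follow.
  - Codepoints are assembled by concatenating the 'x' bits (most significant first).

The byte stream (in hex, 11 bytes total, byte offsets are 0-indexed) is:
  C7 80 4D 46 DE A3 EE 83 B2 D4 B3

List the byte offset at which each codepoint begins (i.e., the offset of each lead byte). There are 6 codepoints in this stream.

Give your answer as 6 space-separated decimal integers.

Byte[0]=C7: 2-byte lead, need 1 cont bytes. acc=0x7
Byte[1]=80: continuation. acc=(acc<<6)|0x00=0x1C0
Completed: cp=U+01C0 (starts at byte 0)
Byte[2]=4D: 1-byte ASCII. cp=U+004D
Byte[3]=46: 1-byte ASCII. cp=U+0046
Byte[4]=DE: 2-byte lead, need 1 cont bytes. acc=0x1E
Byte[5]=A3: continuation. acc=(acc<<6)|0x23=0x7A3
Completed: cp=U+07A3 (starts at byte 4)
Byte[6]=EE: 3-byte lead, need 2 cont bytes. acc=0xE
Byte[7]=83: continuation. acc=(acc<<6)|0x03=0x383
Byte[8]=B2: continuation. acc=(acc<<6)|0x32=0xE0F2
Completed: cp=U+E0F2 (starts at byte 6)
Byte[9]=D4: 2-byte lead, need 1 cont bytes. acc=0x14
Byte[10]=B3: continuation. acc=(acc<<6)|0x33=0x533
Completed: cp=U+0533 (starts at byte 9)

Answer: 0 2 3 4 6 9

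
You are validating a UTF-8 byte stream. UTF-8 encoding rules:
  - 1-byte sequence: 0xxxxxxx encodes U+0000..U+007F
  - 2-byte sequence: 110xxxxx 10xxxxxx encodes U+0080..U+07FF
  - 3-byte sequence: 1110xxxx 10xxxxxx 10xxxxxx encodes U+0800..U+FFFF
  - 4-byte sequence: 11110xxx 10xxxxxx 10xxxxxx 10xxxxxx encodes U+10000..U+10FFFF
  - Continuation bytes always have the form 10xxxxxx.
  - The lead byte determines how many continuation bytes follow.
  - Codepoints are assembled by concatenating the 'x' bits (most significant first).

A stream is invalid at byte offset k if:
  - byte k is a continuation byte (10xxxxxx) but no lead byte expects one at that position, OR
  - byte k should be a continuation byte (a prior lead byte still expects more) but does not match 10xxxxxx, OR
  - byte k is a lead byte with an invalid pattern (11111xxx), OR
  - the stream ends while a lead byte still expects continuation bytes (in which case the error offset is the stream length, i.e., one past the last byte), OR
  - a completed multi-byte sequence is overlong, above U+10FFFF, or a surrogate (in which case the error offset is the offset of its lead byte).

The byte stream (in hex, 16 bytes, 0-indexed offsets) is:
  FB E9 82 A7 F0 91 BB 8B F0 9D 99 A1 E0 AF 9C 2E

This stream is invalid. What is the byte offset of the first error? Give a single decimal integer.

Byte[0]=FB: INVALID lead byte (not 0xxx/110x/1110/11110)

Answer: 0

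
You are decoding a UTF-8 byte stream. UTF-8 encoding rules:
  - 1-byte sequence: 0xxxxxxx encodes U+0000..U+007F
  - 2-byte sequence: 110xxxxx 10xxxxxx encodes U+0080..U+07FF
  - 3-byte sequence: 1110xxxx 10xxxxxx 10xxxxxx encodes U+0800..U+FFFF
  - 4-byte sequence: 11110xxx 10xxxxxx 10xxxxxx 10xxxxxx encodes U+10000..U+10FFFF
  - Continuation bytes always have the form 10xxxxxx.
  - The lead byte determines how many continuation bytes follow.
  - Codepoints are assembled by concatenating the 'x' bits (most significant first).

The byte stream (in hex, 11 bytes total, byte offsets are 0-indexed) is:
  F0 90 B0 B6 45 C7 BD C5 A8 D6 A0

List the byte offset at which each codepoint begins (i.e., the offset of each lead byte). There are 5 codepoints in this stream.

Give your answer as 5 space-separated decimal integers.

Byte[0]=F0: 4-byte lead, need 3 cont bytes. acc=0x0
Byte[1]=90: continuation. acc=(acc<<6)|0x10=0x10
Byte[2]=B0: continuation. acc=(acc<<6)|0x30=0x430
Byte[3]=B6: continuation. acc=(acc<<6)|0x36=0x10C36
Completed: cp=U+10C36 (starts at byte 0)
Byte[4]=45: 1-byte ASCII. cp=U+0045
Byte[5]=C7: 2-byte lead, need 1 cont bytes. acc=0x7
Byte[6]=BD: continuation. acc=(acc<<6)|0x3D=0x1FD
Completed: cp=U+01FD (starts at byte 5)
Byte[7]=C5: 2-byte lead, need 1 cont bytes. acc=0x5
Byte[8]=A8: continuation. acc=(acc<<6)|0x28=0x168
Completed: cp=U+0168 (starts at byte 7)
Byte[9]=D6: 2-byte lead, need 1 cont bytes. acc=0x16
Byte[10]=A0: continuation. acc=(acc<<6)|0x20=0x5A0
Completed: cp=U+05A0 (starts at byte 9)

Answer: 0 4 5 7 9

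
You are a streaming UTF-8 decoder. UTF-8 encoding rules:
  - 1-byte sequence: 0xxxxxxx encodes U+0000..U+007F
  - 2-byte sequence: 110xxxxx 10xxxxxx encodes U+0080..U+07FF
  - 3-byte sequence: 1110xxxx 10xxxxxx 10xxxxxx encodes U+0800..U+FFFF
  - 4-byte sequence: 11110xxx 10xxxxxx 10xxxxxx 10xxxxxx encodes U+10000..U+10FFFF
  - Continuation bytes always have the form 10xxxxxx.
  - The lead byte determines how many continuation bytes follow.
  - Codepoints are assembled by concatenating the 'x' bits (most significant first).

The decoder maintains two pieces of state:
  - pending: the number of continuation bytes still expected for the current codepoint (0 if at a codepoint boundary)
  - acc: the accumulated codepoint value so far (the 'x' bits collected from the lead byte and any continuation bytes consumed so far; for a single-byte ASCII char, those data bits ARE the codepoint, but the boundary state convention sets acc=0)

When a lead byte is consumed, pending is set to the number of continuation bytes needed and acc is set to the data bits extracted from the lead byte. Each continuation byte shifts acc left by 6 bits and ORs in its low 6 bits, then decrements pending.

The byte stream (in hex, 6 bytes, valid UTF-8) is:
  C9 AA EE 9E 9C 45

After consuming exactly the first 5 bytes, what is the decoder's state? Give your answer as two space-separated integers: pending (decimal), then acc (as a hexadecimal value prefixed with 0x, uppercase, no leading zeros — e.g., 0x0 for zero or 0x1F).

Byte[0]=C9: 2-byte lead. pending=1, acc=0x9
Byte[1]=AA: continuation. acc=(acc<<6)|0x2A=0x26A, pending=0
Byte[2]=EE: 3-byte lead. pending=2, acc=0xE
Byte[3]=9E: continuation. acc=(acc<<6)|0x1E=0x39E, pending=1
Byte[4]=9C: continuation. acc=(acc<<6)|0x1C=0xE79C, pending=0

Answer: 0 0xE79C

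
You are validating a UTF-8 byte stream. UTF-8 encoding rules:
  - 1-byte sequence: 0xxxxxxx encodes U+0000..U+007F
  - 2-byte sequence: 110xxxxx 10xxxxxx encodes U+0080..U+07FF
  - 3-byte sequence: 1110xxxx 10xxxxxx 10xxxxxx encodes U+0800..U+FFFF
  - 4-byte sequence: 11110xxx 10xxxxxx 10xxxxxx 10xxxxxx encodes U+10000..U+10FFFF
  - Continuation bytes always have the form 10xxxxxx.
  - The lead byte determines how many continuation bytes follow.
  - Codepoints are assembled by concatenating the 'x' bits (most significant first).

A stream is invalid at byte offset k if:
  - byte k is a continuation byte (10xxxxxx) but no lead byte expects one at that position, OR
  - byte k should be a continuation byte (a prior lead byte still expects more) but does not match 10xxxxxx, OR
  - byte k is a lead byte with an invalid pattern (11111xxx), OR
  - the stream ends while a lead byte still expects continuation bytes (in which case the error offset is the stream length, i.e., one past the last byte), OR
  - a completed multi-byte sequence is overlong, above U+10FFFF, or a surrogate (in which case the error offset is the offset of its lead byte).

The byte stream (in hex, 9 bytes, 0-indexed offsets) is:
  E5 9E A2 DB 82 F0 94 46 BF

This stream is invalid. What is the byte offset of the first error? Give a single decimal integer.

Answer: 7

Derivation:
Byte[0]=E5: 3-byte lead, need 2 cont bytes. acc=0x5
Byte[1]=9E: continuation. acc=(acc<<6)|0x1E=0x15E
Byte[2]=A2: continuation. acc=(acc<<6)|0x22=0x57A2
Completed: cp=U+57A2 (starts at byte 0)
Byte[3]=DB: 2-byte lead, need 1 cont bytes. acc=0x1B
Byte[4]=82: continuation. acc=(acc<<6)|0x02=0x6C2
Completed: cp=U+06C2 (starts at byte 3)
Byte[5]=F0: 4-byte lead, need 3 cont bytes. acc=0x0
Byte[6]=94: continuation. acc=(acc<<6)|0x14=0x14
Byte[7]=46: expected 10xxxxxx continuation. INVALID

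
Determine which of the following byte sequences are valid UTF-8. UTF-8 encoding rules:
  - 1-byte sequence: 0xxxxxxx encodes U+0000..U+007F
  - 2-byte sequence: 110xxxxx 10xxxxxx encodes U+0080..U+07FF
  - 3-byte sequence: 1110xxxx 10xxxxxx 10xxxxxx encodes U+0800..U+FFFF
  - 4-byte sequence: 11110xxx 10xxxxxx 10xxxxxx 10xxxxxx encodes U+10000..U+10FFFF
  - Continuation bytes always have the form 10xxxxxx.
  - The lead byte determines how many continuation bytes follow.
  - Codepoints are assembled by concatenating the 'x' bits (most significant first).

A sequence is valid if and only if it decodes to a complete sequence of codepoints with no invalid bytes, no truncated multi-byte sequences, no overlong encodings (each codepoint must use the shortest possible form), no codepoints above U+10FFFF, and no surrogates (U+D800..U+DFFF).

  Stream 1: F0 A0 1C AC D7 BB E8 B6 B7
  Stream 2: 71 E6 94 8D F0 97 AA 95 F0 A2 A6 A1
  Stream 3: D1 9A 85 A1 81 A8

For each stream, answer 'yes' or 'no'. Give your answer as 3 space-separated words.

Stream 1: error at byte offset 2. INVALID
Stream 2: decodes cleanly. VALID
Stream 3: error at byte offset 2. INVALID

Answer: no yes no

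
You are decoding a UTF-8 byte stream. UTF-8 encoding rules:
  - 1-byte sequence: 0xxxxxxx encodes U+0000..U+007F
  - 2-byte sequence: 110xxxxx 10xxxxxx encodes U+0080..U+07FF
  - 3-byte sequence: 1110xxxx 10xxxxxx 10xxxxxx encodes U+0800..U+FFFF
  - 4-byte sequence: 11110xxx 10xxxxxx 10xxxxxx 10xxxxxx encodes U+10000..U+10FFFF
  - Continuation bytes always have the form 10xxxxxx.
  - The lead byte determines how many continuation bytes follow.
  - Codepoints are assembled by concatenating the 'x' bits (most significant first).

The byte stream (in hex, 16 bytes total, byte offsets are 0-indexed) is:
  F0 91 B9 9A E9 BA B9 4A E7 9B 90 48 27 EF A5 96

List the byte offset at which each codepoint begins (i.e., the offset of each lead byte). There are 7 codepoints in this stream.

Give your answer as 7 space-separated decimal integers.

Byte[0]=F0: 4-byte lead, need 3 cont bytes. acc=0x0
Byte[1]=91: continuation. acc=(acc<<6)|0x11=0x11
Byte[2]=B9: continuation. acc=(acc<<6)|0x39=0x479
Byte[3]=9A: continuation. acc=(acc<<6)|0x1A=0x11E5A
Completed: cp=U+11E5A (starts at byte 0)
Byte[4]=E9: 3-byte lead, need 2 cont bytes. acc=0x9
Byte[5]=BA: continuation. acc=(acc<<6)|0x3A=0x27A
Byte[6]=B9: continuation. acc=(acc<<6)|0x39=0x9EB9
Completed: cp=U+9EB9 (starts at byte 4)
Byte[7]=4A: 1-byte ASCII. cp=U+004A
Byte[8]=E7: 3-byte lead, need 2 cont bytes. acc=0x7
Byte[9]=9B: continuation. acc=(acc<<6)|0x1B=0x1DB
Byte[10]=90: continuation. acc=(acc<<6)|0x10=0x76D0
Completed: cp=U+76D0 (starts at byte 8)
Byte[11]=48: 1-byte ASCII. cp=U+0048
Byte[12]=27: 1-byte ASCII. cp=U+0027
Byte[13]=EF: 3-byte lead, need 2 cont bytes. acc=0xF
Byte[14]=A5: continuation. acc=(acc<<6)|0x25=0x3E5
Byte[15]=96: continuation. acc=(acc<<6)|0x16=0xF956
Completed: cp=U+F956 (starts at byte 13)

Answer: 0 4 7 8 11 12 13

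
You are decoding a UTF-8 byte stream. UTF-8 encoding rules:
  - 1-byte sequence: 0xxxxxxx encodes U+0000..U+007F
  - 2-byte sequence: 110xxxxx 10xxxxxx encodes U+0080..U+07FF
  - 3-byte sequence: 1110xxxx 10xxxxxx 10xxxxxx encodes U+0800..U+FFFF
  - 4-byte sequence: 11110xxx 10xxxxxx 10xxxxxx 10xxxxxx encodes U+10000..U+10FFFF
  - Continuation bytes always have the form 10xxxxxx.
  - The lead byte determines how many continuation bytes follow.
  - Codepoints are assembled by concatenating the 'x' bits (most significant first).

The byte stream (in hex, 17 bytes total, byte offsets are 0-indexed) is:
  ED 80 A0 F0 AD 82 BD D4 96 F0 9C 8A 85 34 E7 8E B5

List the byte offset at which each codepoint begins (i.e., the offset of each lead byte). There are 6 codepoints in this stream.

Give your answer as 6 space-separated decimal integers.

Byte[0]=ED: 3-byte lead, need 2 cont bytes. acc=0xD
Byte[1]=80: continuation. acc=(acc<<6)|0x00=0x340
Byte[2]=A0: continuation. acc=(acc<<6)|0x20=0xD020
Completed: cp=U+D020 (starts at byte 0)
Byte[3]=F0: 4-byte lead, need 3 cont bytes. acc=0x0
Byte[4]=AD: continuation. acc=(acc<<6)|0x2D=0x2D
Byte[5]=82: continuation. acc=(acc<<6)|0x02=0xB42
Byte[6]=BD: continuation. acc=(acc<<6)|0x3D=0x2D0BD
Completed: cp=U+2D0BD (starts at byte 3)
Byte[7]=D4: 2-byte lead, need 1 cont bytes. acc=0x14
Byte[8]=96: continuation. acc=(acc<<6)|0x16=0x516
Completed: cp=U+0516 (starts at byte 7)
Byte[9]=F0: 4-byte lead, need 3 cont bytes. acc=0x0
Byte[10]=9C: continuation. acc=(acc<<6)|0x1C=0x1C
Byte[11]=8A: continuation. acc=(acc<<6)|0x0A=0x70A
Byte[12]=85: continuation. acc=(acc<<6)|0x05=0x1C285
Completed: cp=U+1C285 (starts at byte 9)
Byte[13]=34: 1-byte ASCII. cp=U+0034
Byte[14]=E7: 3-byte lead, need 2 cont bytes. acc=0x7
Byte[15]=8E: continuation. acc=(acc<<6)|0x0E=0x1CE
Byte[16]=B5: continuation. acc=(acc<<6)|0x35=0x73B5
Completed: cp=U+73B5 (starts at byte 14)

Answer: 0 3 7 9 13 14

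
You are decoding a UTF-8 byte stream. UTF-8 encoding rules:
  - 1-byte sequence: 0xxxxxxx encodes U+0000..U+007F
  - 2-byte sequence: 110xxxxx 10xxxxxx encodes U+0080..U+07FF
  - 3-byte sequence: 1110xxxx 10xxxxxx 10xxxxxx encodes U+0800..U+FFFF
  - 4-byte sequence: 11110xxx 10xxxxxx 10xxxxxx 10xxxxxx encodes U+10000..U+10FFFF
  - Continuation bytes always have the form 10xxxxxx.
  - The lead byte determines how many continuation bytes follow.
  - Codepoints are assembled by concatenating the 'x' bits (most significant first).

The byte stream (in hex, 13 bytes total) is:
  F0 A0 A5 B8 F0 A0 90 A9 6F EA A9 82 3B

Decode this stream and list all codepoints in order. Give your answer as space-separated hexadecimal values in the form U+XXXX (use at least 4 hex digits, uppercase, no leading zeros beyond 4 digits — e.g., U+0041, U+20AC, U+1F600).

Byte[0]=F0: 4-byte lead, need 3 cont bytes. acc=0x0
Byte[1]=A0: continuation. acc=(acc<<6)|0x20=0x20
Byte[2]=A5: continuation. acc=(acc<<6)|0x25=0x825
Byte[3]=B8: continuation. acc=(acc<<6)|0x38=0x20978
Completed: cp=U+20978 (starts at byte 0)
Byte[4]=F0: 4-byte lead, need 3 cont bytes. acc=0x0
Byte[5]=A0: continuation. acc=(acc<<6)|0x20=0x20
Byte[6]=90: continuation. acc=(acc<<6)|0x10=0x810
Byte[7]=A9: continuation. acc=(acc<<6)|0x29=0x20429
Completed: cp=U+20429 (starts at byte 4)
Byte[8]=6F: 1-byte ASCII. cp=U+006F
Byte[9]=EA: 3-byte lead, need 2 cont bytes. acc=0xA
Byte[10]=A9: continuation. acc=(acc<<6)|0x29=0x2A9
Byte[11]=82: continuation. acc=(acc<<6)|0x02=0xAA42
Completed: cp=U+AA42 (starts at byte 9)
Byte[12]=3B: 1-byte ASCII. cp=U+003B

Answer: U+20978 U+20429 U+006F U+AA42 U+003B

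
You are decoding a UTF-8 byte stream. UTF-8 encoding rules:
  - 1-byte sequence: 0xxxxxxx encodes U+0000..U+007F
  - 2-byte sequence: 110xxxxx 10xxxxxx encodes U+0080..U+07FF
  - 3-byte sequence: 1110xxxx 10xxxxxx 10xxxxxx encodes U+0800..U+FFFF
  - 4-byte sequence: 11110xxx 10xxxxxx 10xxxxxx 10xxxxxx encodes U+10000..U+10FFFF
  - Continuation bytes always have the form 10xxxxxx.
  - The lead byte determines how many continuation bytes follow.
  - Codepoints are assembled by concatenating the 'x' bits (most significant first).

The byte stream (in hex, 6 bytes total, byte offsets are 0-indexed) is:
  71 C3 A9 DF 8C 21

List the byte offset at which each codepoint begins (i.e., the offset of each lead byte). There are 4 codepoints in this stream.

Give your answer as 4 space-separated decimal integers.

Byte[0]=71: 1-byte ASCII. cp=U+0071
Byte[1]=C3: 2-byte lead, need 1 cont bytes. acc=0x3
Byte[2]=A9: continuation. acc=(acc<<6)|0x29=0xE9
Completed: cp=U+00E9 (starts at byte 1)
Byte[3]=DF: 2-byte lead, need 1 cont bytes. acc=0x1F
Byte[4]=8C: continuation. acc=(acc<<6)|0x0C=0x7CC
Completed: cp=U+07CC (starts at byte 3)
Byte[5]=21: 1-byte ASCII. cp=U+0021

Answer: 0 1 3 5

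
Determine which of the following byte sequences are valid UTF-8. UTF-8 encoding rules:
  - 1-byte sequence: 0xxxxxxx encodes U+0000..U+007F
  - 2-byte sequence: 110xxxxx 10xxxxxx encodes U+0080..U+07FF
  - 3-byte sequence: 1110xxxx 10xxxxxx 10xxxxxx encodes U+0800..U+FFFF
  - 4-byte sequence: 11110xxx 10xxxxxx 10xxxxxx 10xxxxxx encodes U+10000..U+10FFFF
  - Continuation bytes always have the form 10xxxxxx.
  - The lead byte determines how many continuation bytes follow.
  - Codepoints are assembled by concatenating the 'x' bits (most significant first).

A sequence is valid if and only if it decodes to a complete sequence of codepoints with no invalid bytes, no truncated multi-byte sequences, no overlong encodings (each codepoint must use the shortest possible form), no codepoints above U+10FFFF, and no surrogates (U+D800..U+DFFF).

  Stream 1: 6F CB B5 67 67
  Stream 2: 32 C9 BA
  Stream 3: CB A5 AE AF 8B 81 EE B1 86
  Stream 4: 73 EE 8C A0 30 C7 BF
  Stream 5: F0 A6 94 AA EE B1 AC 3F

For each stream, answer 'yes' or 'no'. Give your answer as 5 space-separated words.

Answer: yes yes no yes yes

Derivation:
Stream 1: decodes cleanly. VALID
Stream 2: decodes cleanly. VALID
Stream 3: error at byte offset 2. INVALID
Stream 4: decodes cleanly. VALID
Stream 5: decodes cleanly. VALID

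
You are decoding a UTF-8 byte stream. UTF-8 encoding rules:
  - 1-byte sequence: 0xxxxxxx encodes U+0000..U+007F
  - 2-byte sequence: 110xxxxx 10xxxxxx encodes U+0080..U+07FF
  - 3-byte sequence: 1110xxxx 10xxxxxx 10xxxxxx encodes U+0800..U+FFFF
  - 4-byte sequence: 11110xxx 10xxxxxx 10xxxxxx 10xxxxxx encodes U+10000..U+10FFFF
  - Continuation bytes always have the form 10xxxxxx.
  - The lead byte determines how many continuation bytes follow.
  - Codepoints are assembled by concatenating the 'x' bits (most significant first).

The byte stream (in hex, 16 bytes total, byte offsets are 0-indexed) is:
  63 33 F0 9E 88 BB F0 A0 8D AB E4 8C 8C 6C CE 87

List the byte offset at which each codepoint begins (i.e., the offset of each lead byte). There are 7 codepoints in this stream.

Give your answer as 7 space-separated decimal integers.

Answer: 0 1 2 6 10 13 14

Derivation:
Byte[0]=63: 1-byte ASCII. cp=U+0063
Byte[1]=33: 1-byte ASCII. cp=U+0033
Byte[2]=F0: 4-byte lead, need 3 cont bytes. acc=0x0
Byte[3]=9E: continuation. acc=(acc<<6)|0x1E=0x1E
Byte[4]=88: continuation. acc=(acc<<6)|0x08=0x788
Byte[5]=BB: continuation. acc=(acc<<6)|0x3B=0x1E23B
Completed: cp=U+1E23B (starts at byte 2)
Byte[6]=F0: 4-byte lead, need 3 cont bytes. acc=0x0
Byte[7]=A0: continuation. acc=(acc<<6)|0x20=0x20
Byte[8]=8D: continuation. acc=(acc<<6)|0x0D=0x80D
Byte[9]=AB: continuation. acc=(acc<<6)|0x2B=0x2036B
Completed: cp=U+2036B (starts at byte 6)
Byte[10]=E4: 3-byte lead, need 2 cont bytes. acc=0x4
Byte[11]=8C: continuation. acc=(acc<<6)|0x0C=0x10C
Byte[12]=8C: continuation. acc=(acc<<6)|0x0C=0x430C
Completed: cp=U+430C (starts at byte 10)
Byte[13]=6C: 1-byte ASCII. cp=U+006C
Byte[14]=CE: 2-byte lead, need 1 cont bytes. acc=0xE
Byte[15]=87: continuation. acc=(acc<<6)|0x07=0x387
Completed: cp=U+0387 (starts at byte 14)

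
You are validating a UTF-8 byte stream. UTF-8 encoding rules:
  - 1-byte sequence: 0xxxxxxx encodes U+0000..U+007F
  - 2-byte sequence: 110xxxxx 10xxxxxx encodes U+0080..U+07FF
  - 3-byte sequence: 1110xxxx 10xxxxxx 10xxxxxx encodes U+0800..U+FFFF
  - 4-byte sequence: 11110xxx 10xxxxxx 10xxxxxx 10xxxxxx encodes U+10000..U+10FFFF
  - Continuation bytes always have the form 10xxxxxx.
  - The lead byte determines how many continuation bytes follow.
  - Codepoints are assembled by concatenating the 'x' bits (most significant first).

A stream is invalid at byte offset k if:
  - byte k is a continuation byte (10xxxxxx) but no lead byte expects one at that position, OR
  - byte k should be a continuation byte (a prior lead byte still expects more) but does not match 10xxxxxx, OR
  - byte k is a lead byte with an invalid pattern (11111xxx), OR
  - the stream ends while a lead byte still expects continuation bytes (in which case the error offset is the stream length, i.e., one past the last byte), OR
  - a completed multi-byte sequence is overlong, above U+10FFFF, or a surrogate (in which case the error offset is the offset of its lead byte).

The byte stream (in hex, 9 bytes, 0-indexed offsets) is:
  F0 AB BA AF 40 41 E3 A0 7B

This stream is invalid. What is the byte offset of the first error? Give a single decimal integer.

Byte[0]=F0: 4-byte lead, need 3 cont bytes. acc=0x0
Byte[1]=AB: continuation. acc=(acc<<6)|0x2B=0x2B
Byte[2]=BA: continuation. acc=(acc<<6)|0x3A=0xAFA
Byte[3]=AF: continuation. acc=(acc<<6)|0x2F=0x2BEAF
Completed: cp=U+2BEAF (starts at byte 0)
Byte[4]=40: 1-byte ASCII. cp=U+0040
Byte[5]=41: 1-byte ASCII. cp=U+0041
Byte[6]=E3: 3-byte lead, need 2 cont bytes. acc=0x3
Byte[7]=A0: continuation. acc=(acc<<6)|0x20=0xE0
Byte[8]=7B: expected 10xxxxxx continuation. INVALID

Answer: 8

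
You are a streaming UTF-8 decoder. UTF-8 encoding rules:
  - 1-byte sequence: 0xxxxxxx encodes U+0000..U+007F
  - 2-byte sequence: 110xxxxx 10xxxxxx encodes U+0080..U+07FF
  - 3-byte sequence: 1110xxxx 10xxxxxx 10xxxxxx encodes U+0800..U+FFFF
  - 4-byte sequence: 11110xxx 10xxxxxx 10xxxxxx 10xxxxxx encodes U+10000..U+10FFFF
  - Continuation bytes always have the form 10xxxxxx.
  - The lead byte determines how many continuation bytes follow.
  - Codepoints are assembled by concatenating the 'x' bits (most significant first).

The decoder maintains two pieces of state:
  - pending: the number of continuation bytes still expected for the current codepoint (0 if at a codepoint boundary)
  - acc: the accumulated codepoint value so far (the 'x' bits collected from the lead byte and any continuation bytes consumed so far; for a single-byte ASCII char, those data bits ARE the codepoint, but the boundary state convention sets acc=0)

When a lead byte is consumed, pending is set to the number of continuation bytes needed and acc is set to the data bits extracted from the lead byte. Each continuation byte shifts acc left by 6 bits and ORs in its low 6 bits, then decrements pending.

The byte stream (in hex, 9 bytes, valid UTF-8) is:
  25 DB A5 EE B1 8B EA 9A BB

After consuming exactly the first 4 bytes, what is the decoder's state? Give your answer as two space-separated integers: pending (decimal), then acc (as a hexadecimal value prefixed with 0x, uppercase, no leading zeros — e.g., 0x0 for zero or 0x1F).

Answer: 2 0xE

Derivation:
Byte[0]=25: 1-byte. pending=0, acc=0x0
Byte[1]=DB: 2-byte lead. pending=1, acc=0x1B
Byte[2]=A5: continuation. acc=(acc<<6)|0x25=0x6E5, pending=0
Byte[3]=EE: 3-byte lead. pending=2, acc=0xE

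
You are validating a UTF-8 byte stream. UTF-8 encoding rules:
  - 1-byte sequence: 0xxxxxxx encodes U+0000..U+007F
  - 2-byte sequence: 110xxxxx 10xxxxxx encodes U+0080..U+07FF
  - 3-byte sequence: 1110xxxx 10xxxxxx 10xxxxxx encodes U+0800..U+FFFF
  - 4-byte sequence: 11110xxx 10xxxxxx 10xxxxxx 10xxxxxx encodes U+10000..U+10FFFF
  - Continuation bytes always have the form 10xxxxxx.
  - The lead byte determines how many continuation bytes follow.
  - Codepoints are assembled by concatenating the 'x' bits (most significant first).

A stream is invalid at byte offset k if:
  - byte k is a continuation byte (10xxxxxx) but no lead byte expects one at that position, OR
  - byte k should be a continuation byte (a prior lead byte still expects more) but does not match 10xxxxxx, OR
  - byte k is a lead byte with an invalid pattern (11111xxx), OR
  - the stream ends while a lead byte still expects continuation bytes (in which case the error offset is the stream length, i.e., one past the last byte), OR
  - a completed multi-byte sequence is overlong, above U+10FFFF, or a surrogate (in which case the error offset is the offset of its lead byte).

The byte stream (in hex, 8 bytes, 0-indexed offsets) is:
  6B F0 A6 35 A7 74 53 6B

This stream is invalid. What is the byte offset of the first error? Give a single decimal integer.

Answer: 3

Derivation:
Byte[0]=6B: 1-byte ASCII. cp=U+006B
Byte[1]=F0: 4-byte lead, need 3 cont bytes. acc=0x0
Byte[2]=A6: continuation. acc=(acc<<6)|0x26=0x26
Byte[3]=35: expected 10xxxxxx continuation. INVALID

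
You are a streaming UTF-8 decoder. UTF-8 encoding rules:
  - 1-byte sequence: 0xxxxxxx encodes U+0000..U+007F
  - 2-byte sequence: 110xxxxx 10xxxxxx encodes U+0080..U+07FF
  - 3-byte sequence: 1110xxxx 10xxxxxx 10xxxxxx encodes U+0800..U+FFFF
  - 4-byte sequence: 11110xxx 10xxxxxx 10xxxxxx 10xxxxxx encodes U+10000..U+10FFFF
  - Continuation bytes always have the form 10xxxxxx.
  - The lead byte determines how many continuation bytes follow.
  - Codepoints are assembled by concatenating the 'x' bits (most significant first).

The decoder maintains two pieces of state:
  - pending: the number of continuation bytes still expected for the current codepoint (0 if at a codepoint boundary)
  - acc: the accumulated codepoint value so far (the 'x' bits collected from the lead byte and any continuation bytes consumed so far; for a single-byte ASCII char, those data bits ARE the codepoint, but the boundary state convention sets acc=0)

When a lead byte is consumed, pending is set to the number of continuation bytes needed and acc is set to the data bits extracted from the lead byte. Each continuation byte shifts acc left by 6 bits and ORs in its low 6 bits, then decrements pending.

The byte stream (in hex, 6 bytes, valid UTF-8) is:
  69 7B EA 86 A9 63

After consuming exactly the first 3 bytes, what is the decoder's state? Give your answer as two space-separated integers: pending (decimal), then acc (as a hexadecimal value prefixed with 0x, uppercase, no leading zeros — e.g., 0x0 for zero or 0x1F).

Byte[0]=69: 1-byte. pending=0, acc=0x0
Byte[1]=7B: 1-byte. pending=0, acc=0x0
Byte[2]=EA: 3-byte lead. pending=2, acc=0xA

Answer: 2 0xA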